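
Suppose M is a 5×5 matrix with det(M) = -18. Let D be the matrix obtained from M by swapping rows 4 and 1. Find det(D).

Swapping two rows multiplies the determinant by −1.
det(D) = (-1)·(-18) = 18

18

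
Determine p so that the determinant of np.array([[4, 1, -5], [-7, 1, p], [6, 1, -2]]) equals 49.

Expanding along the row containing p, det(B) is linear in p: det(B) = (2)·p + (43).
Set (2)·p + (43) = 49  ⇒  (2)·p = 6  ⇒  p = 3.

p = 3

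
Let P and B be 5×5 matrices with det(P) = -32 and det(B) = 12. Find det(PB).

det(PB) = det(P)·det(B) = (-32)·(12) = -384

-384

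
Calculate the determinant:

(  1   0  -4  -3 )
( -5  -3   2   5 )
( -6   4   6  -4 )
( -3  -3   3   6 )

Expand along row 1 (it has 1 zero):
  + (1) · M_11   where M_11 = det([-3 2 5; 4 6 -4; -3 3 6]) = -18
  + (-4) · M_13   where M_13 = det([-5 -3 5; -6 4 -4; -3 -3 6]) = -54
  − (-3) · M_14   where M_14 = det([-5 -3 2; -6 4 6; -3 -3 3]) = -90
det = (+1)·(1)·(-18) + (+1)·(-4)·(-54) + (-1)·(-3)·(-90) = -72

-72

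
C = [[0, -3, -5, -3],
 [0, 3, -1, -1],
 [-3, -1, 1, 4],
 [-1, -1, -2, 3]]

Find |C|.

det(C) = -170

Expand along column 1 (it has 2 zeros):
  + (-3) · M_31   where M_31 = det([-3 -5 -3; 3 -1 -1; -1 -2 3]) = 76
  − (-1) · M_41   where M_41 = det([-3 -5 -3; 3 -1 -1; -1 1 4]) = 58
det = (+1)·(-3)·(76) + (-1)·(-1)·(58) = -170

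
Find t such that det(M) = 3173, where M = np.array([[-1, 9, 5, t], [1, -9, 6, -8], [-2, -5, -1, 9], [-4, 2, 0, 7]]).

t = 5

Expanding along the column containing t, det(M) is linear in t: det(M) = (178)·t + (2283).
Set (178)·t + (2283) = 3173  ⇒  (178)·t = 890  ⇒  t = 5.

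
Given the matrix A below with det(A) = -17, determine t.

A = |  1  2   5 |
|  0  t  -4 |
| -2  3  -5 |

-9

Expanding along the row containing t, det(A) is linear in t: det(A) = (5)·t + (28).
Set (5)·t + (28) = -17  ⇒  (5)·t = -45  ⇒  t = -9.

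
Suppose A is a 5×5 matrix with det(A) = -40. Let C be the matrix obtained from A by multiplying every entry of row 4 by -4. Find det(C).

Scaling one row by -4 multiplies the determinant by -4.
det(C) = (-4)·(-40) = 160

160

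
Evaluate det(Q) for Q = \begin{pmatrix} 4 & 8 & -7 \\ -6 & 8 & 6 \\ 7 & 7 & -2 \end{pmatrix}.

Expand along row 1:
  + 4 · |8 6; 7 -2| = 4·(-16 − 42) = -232
  − 8 · |-6 6; 7 -2| = −8·(12 − 42) = 240
  + (-7) · |-6 8; 7 7| = (-7)·(-42 − 56) = 686
Sum: (-232) + (240) + (686) = 694

694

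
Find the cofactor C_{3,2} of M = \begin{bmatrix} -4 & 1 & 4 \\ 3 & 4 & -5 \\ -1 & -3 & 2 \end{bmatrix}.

Delete row 3 and column 2; the remaining 2×2 submatrix is [-4 4; 3 -5].
Its determinant is (-4)·(-5) − 4·3 = 8.
The cofactor carries sign (−1)^(3+2) = −1, so C_{3,2} = −(8) = -8.

-8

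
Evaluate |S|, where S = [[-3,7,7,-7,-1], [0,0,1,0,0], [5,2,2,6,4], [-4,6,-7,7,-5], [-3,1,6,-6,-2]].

det(S) = -174

Expand along row 2 (it has 4 zeros):
  − (1) · M_23   where M_23 = det([-3 7 -7 -1; 5 2 6 4; -4 6 7 -5; -3 1 -6 -2]) = 174
det = (-1)·(1)·(174) = -174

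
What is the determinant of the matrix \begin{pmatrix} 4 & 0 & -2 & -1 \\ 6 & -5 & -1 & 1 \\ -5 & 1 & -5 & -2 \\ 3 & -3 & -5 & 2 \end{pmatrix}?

436

Expand along row 1 (it has 1 zero):
  + (4) · M_11   where M_11 = det([-5 -1 1; 1 -5 -2; -3 -5 2]) = 76
  + (-2) · M_13   where M_13 = det([6 -5 1; -5 1 -2; 3 -3 2]) = -32
  − (-1) · M_14   where M_14 = det([6 -5 -1; -5 1 -5; 3 -3 -5]) = 68
det = (+1)·(4)·(76) + (+1)·(-2)·(-32) + (-1)·(-1)·(68) = 436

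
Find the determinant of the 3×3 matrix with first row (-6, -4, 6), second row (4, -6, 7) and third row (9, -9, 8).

-106

Expand along row 1:
  + (-6) · |-6 7; -9 8| = (-6)·(-48 − (-63)) = -90
  − (-4) · |4 7; 9 8| = −(-4)·(32 − 63) = -124
  + 6 · |4 -6; 9 -9| = 6·(-36 − (-54)) = 108
Sum: (-90) + (-124) + (108) = -106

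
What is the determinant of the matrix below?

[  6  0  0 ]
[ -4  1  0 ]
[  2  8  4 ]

The matrix is lower triangular, so the determinant is the product of the diagonal entries:
det = (6) · (1) · (4) = 24

24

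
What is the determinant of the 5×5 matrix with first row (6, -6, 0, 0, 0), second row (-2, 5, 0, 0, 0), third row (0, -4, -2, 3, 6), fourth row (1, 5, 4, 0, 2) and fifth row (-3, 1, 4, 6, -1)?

3672

The matrix is block lower-triangular with a 2×2 block and a 3×3 block on the diagonal, so its determinant equals the product of the determinants of the diagonal blocks.
det of the 2×2 block = 18
det of the 3×3 block = 204
det = (18)·(204) = 3672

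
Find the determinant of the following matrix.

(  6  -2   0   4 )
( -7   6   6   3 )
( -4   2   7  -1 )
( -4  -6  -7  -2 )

Expand along row 1 (it has 1 zero):
  + (6) · M_11   where M_11 = det([6 6 3; 2 7 -1; -6 -7 -2]) = 18
  − (-2) · M_12   where M_12 = det([-7 6 3; -4 7 -1; -4 -7 -2]) = 291
  − (4) · M_14   where M_14 = det([-7 6 6; -4 2 7; -4 -6 -7]) = -340
det = (+1)·(6)·(18) + (-1)·(-2)·(291) + (-1)·(4)·(-340) = 2050

2050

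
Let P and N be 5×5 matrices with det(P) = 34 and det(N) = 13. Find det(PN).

det(PN) = det(P)·det(N) = (34)·(13) = 442

The determinant is 442.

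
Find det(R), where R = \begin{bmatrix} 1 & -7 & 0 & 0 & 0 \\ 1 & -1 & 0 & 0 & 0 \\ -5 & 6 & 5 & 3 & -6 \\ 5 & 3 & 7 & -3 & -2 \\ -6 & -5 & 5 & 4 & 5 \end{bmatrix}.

R is block lower-triangular with a 2×2 block and a 3×3 block on the diagonal, so its determinant equals the product of the determinants of the diagonal blocks.
det of the 2×2 block = 6
det of the 3×3 block = -428
det = (6)·(-428) = -2568

-2568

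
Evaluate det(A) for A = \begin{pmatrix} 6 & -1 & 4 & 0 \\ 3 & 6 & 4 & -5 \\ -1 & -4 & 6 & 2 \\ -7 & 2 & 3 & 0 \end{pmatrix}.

Expand along column 4 (it has 2 zeros):
  + (-5) · M_24   where M_24 = det([6 -1 4; -1 -4 6; -7 2 3]) = -225
  − (2) · M_34   where M_34 = det([6 -1 4; 3 6 4; -7 2 3]) = 289
det = (+1)·(-5)·(-225) + (-1)·(2)·(289) = 547

The determinant is 547.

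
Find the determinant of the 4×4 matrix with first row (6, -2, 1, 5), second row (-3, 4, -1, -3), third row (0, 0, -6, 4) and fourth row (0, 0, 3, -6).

The matrix is block upper-triangular with a 2×2 block and a 2×2 block on the diagonal, so its determinant equals the product of the determinants of the diagonal blocks.
det of the 2×2 block = 18
det of the 2×2 block = 24
det = (18)·(24) = 432

432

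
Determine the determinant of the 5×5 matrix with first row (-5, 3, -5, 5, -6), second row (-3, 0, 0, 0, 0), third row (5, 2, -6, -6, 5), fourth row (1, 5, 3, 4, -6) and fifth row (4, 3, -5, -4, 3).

Expand along row 2 (it has 4 zeros):
  − (-3) · M_21   where M_21 = det([3 -5 5 -6; 2 -6 -6 5; 5 3 4 -6; 3 -5 -4 3]) = 126
det = (-1)·(-3)·(126) = 378

The determinant is 378.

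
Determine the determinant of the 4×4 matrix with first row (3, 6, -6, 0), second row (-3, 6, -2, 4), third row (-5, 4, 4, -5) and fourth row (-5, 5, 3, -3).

84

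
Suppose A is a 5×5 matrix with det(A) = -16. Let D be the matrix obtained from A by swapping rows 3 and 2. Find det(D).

The determinant is 16.

Swapping two rows multiplies the determinant by −1.
det(D) = (-1)·(-16) = 16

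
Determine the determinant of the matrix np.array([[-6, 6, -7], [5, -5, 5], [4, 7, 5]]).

-55

Expand along column 1:
  + (-6) · |-5 5; 7 5| = (-6)·(-25 − 35) = 360
  − 5 · |6 -7; 7 5| = −5·(30 − (-49)) = -395
  + 4 · |6 -7; -5 5| = 4·(30 − 35) = -20
Sum: (360) + (-395) + (-20) = -55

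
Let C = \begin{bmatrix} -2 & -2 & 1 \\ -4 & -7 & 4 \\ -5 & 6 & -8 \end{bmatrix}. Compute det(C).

-19

Expand along column 1:
  + (-2) · |-7 4; 6 -8| = (-2)·(56 − 24) = -64
  − (-4) · |-2 1; 6 -8| = −(-4)·(16 − 6) = 40
  + (-5) · |-2 1; -7 4| = (-5)·(-8 − (-7)) = 5
Sum: (-64) + (40) + (5) = -19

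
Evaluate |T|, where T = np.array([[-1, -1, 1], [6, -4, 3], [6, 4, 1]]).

det(T) = 52

Expand along column 1:
  + (-1) · |-4 3; 4 1| = (-1)·(-4 − 12) = 16
  − 6 · |-1 1; 4 1| = −6·(-1 − 4) = 30
  + 6 · |-1 1; -4 3| = 6·(-3 − (-4)) = 6
Sum: (16) + (30) + (6) = 52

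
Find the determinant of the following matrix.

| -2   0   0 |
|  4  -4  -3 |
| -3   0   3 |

The determinant is 24.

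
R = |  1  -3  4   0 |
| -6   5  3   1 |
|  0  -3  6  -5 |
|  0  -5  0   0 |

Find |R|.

705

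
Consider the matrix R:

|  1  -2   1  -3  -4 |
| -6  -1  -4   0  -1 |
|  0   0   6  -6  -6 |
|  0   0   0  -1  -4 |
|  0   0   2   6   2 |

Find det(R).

The determinant is -2184.

R is block upper-triangular with a 2×2 block and a 3×3 block on the diagonal, so its determinant equals the product of the determinants of the diagonal blocks.
det of the 2×2 block = -13
det of the 3×3 block = 168
det = (-13)·(168) = -2184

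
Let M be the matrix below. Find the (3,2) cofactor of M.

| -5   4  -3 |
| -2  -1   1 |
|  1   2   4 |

Delete row 3 and column 2; the remaining 2×2 submatrix is [-5 -3; -2 1].
Its determinant is (-5)·1 − (-3)·(-2) = -11.
The cofactor carries sign (−1)^(3+2) = −1, so C_{3,2} = −(-11) = 11.

11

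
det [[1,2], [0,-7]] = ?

-7

det = 1·(-7) − 2·0 = -7 − 0 = -7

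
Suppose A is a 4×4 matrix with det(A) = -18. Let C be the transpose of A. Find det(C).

det(Aᵀ) = det(A).
det(C) = (1)·(-18) = -18

det(C) = -18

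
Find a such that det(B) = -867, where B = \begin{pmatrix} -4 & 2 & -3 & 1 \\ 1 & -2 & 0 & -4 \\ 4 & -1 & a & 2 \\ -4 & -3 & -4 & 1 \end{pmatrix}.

Expanding along the column containing a, det(B) is linear in a: det(B) = (75)·a + (-267).
Set (75)·a + (-267) = -867  ⇒  (75)·a = -600  ⇒  a = -8.

-8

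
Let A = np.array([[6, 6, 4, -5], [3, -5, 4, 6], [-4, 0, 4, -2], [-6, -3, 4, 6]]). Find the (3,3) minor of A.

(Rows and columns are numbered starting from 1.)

Delete row 3 and column 3; the remaining 3×3 submatrix is [6 6 -5; 3 -5 6; -6 -3 6].
Its determinant is -201.

The minor is -201.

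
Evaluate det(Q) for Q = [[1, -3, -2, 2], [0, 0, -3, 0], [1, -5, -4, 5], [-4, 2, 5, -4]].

The determinant is 66.

Expand along row 2 (it has 3 zeros):
  − (-3) · M_23   where M_23 = det([1 -3 2; 1 -5 5; -4 2 -4]) = 22
det = (-1)·(-3)·(22) = 66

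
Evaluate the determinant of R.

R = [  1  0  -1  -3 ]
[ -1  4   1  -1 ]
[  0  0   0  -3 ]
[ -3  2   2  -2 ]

Expand along row 3 (it has 3 zeros):
  − (-3) · M_34   where M_34 = det([1 0 -1; -1 4 1; -3 2 2]) = -4
det = (-1)·(-3)·(-4) = -12

-12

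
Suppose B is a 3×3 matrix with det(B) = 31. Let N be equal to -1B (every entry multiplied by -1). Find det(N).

The determinant is -31.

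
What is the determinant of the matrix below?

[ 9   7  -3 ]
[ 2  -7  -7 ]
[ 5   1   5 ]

-678

Expand along row 1:
  + 9 · |-7 -7; 1 5| = 9·(-35 − (-7)) = -252
  − 7 · |2 -7; 5 5| = −7·(10 − (-35)) = -315
  + (-3) · |2 -7; 5 1| = (-3)·(2 − (-35)) = -111
Sum: (-252) + (-315) + (-111) = -678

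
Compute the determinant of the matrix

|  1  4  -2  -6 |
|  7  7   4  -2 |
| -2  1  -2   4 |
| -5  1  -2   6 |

576

Expand along row 1:
  + (1) · M_11   where M_11 = det([7 4 -2; 1 -2 4; 1 -2 6]) = -36
  − (4) · M_12   where M_12 = det([7 4 -2; -2 -2 4; -5 -2 6]) = -48
  + (-2) · M_13   where M_13 = det([7 7 -2; -2 1 4; -5 1 6]) = -48
  − (-6) · M_14   where M_14 = det([7 7 4; -2 1 -2; -5 1 -2]) = 54
det = (+1)·(1)·(-36) + (-1)·(4)·(-48) + (+1)·(-2)·(-48) + (-1)·(-6)·(54) = 576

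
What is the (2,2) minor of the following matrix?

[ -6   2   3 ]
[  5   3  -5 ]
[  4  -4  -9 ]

Delete row 2 and column 2; the remaining 2×2 submatrix is [-6 3; 4 -9].
Its determinant is (-6)·(-9) − 3·4 = 42.

42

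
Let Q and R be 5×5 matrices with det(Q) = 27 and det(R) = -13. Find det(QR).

-351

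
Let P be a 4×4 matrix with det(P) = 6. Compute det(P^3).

det(P^3) = (det P)^3 = (6)^3 = 216

216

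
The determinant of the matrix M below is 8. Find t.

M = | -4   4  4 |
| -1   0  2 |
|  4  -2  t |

-4

Expanding along the column containing t, det(M) is linear in t: det(M) = (4)·t + (24).
Set (4)·t + (24) = 8  ⇒  (4)·t = -16  ⇒  t = -4.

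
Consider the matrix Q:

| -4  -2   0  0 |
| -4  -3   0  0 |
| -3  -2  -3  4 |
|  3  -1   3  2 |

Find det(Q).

|Q| = -72

Q is block lower-triangular with a 2×2 block and a 2×2 block on the diagonal, so its determinant equals the product of the determinants of the diagonal blocks.
det of the 2×2 block = 4
det of the 2×2 block = -18
det = (4)·(-18) = -72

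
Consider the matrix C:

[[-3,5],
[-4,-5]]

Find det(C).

det(C) = (-3)·(-5) − 5·(-4) = 15 − (-20) = 35

|C| = 35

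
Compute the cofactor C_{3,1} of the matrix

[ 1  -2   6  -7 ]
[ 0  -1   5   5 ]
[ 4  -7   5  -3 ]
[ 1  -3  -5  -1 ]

-276

Delete row 3 and column 1; the remaining 3×3 submatrix is [-2 6 -7; -1 5 5; -3 -5 -1].
Its determinant is -276.
The cofactor carries sign (−1)^(3+1) = +1, so C_{3,1} = +(-276) = -276.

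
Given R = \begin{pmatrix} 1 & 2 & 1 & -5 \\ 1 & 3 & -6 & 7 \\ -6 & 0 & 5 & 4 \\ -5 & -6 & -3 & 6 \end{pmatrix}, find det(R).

Expand along row 3 (it has 1 zero):
  + (-6) · M_31   where M_31 = det([2 1 -5; 3 -6 7; -6 -3 6]) = 135
  + (5) · M_33   where M_33 = det([1 2 -5; 1 3 7; -5 -6 6]) = -67
  − (4) · M_34   where M_34 = det([1 2 1; 1 3 -6; -5 -6 -3]) = 30
det = (+1)·(-6)·(135) + (+1)·(5)·(-67) + (-1)·(4)·(30) = -1265

|R| = -1265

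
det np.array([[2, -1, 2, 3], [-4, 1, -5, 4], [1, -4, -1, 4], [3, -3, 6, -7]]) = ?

-213

Expand along row 1:
  + (2) · M_11   where M_11 = det([1 -5 4; -4 -1 4; -3 6 -7]) = 75
  − (-1) · M_12   where M_12 = det([-4 -5 4; 1 -1 4; 3 6 -7]) = 9
  + (2) · M_13   where M_13 = det([-4 1 4; 1 -4 4; 3 -3 -7]) = -105
  − (3) · M_14   where M_14 = det([-4 1 -5; 1 -4 -1; 3 -3 6]) = 54
det = (+1)·(2)·(75) + (-1)·(-1)·(9) + (+1)·(2)·(-105) + (-1)·(3)·(54) = -213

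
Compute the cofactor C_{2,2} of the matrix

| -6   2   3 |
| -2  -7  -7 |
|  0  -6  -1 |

6

Delete row 2 and column 2; the remaining 2×2 submatrix is [-6 3; 0 -1].
Its determinant is (-6)·(-1) − 3·0 = 6.
The cofactor carries sign (−1)^(2+2) = +1, so C_{2,2} = +(6) = 6.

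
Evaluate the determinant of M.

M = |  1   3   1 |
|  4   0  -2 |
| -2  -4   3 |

Expand along row 2:
  − 4 · |3 1; -4 3| = −4·(9 − (-4)) = -52
  − (-2) · |1 3; -2 -4| = −(-2)·(-4 − (-6)) = 4
Sum: (-52) + (4) = -48

det(M) = -48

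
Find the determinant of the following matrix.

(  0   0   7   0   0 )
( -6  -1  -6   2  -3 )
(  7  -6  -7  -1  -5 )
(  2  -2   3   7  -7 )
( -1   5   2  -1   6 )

The determinant is 224.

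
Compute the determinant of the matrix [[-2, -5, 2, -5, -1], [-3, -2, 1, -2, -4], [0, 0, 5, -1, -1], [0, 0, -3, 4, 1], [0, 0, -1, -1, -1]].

The matrix is block upper-triangular with a 2×2 block and a 3×3 block on the diagonal, so its determinant equals the product of the determinants of the diagonal blocks.
det of the 2×2 block = -11
det of the 3×3 block = -18
det = (-11)·(-18) = 198

198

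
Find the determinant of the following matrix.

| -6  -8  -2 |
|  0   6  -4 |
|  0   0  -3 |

The matrix is upper triangular, so the determinant is the product of the diagonal entries:
det = (-6) · (6) · (-3) = 108

The determinant is 108.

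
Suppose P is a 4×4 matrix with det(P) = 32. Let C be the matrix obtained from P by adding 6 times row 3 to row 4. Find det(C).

Adding a multiple of one row to another leaves the determinant unchanged.
det(C) = (1)·(32) = 32

det(C) = 32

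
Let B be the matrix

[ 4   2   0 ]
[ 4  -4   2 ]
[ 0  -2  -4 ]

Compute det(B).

Expand along row 1:
  + 4 · |-4 2; -2 -4| = 4·(16 − (-4)) = 80
  − 2 · |4 2; 0 -4| = −2·(-16 − 0) = 32
Sum: (80) + (32) = 112

The determinant is 112.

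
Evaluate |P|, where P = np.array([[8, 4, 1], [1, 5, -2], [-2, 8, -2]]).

90

Expand along row 1:
  + 8 · |5 -2; 8 -2| = 8·(-10 − (-16)) = 48
  − 4 · |1 -2; -2 -2| = −4·(-2 − 4) = 24
  + 1 · |1 5; -2 8| = 1·(8 − (-10)) = 18
Sum: (48) + (24) + (18) = 90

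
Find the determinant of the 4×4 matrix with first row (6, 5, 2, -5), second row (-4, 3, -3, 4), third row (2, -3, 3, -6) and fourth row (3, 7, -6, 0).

-764

Expand along row 4 (it has 1 zero):
  − (3) · M_41   where M_41 = det([5 2 -5; 3 -3 4; -3 3 -6]) = 42
  + (7) · M_42   where M_42 = det([6 2 -5; -4 -3 4; 2 3 -6]) = 34
  − (-6) · M_43   where M_43 = det([6 5 -5; -4 3 4; 2 -3 -6]) = -146
det = (-1)·(3)·(42) + (+1)·(7)·(34) + (-1)·(-6)·(-146) = -764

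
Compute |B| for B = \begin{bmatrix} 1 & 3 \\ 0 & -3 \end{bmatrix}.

|B| = -3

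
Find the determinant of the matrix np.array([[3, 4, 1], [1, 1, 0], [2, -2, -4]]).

Expand along row 2:
  − 1 · |4 1; -2 -4| = −1·(-16 − (-2)) = 14
  + 1 · |3 1; 2 -4| = 1·(-12 − 2) = -14
Sum: (14) + (-14) = 0

0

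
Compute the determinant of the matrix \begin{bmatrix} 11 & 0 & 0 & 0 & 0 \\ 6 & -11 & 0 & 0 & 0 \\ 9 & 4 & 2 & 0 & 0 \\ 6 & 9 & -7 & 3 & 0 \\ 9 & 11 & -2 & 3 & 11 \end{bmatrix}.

The matrix is lower triangular, so the determinant is the product of the diagonal entries:
det = (11) · (-11) · (2) · (3) · (11) = -7986

The determinant is -7986.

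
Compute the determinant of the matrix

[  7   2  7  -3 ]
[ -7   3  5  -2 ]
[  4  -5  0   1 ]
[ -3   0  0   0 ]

-48

Expand along row 4 (it has 3 zeros):
  − (-3) · M_41   where M_41 = det([2 7 -3; 3 5 -2; -5 0 1]) = -16
det = (-1)·(-3)·(-16) = -48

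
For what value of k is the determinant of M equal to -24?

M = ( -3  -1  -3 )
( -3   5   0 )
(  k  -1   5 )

k = 5

Expanding along the column containing k, det(M) is linear in k: det(M) = (15)·k + (-99).
Set (15)·k + (-99) = -24  ⇒  (15)·k = 75  ⇒  k = 5.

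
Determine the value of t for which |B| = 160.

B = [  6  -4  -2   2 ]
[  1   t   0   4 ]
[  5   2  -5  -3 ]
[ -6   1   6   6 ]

Expanding along the row containing t, det(B) is linear in t: det(B) = (-48)·t + (160).
Set (-48)·t + (160) = 160  ⇒  (-48)·t = 0  ⇒  t = 0.

t = 0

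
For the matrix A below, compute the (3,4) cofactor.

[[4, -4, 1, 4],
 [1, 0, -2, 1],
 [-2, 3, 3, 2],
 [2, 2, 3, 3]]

-46

Delete row 3 and column 4; the remaining 3×3 submatrix is [4 -4 1; 1 0 -2; 2 2 3].
Its determinant is 46.
The cofactor carries sign (−1)^(3+4) = −1, so C_{3,4} = −(46) = -46.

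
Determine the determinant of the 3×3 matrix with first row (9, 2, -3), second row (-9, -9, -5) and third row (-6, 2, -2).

492

Expand along row 1:
  + 9 · |-9 -5; 2 -2| = 9·(18 − (-10)) = 252
  − 2 · |-9 -5; -6 -2| = −2·(18 − 30) = 24
  + (-3) · |-9 -9; -6 2| = (-3)·(-18 − 54) = 216
Sum: (252) + (24) + (216) = 492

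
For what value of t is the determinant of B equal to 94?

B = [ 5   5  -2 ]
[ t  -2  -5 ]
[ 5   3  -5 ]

Expanding along the row containing t, det(B) is linear in t: det(B) = (19)·t + (-20).
Set (19)·t + (-20) = 94  ⇒  (19)·t = 114  ⇒  t = 6.

t = 6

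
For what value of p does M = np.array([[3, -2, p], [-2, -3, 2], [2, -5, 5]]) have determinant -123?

Expanding along the row containing p, det(M) is linear in p: det(M) = (16)·p + (-43).
Set (16)·p + (-43) = -123  ⇒  (16)·p = -80  ⇒  p = -5.

p = -5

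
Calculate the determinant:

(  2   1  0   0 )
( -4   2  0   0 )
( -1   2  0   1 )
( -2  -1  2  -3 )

The determinant is -16.

The matrix is block lower-triangular with a 2×2 block and a 2×2 block on the diagonal, so its determinant equals the product of the determinants of the diagonal blocks.
det of the 2×2 block = 8
det of the 2×2 block = -2
det = (8)·(-2) = -16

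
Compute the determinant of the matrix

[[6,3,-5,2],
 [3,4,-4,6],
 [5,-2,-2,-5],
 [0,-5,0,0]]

Expand along row 4 (it has 3 zeros):
  + (-5) · M_42   where M_42 = det([6 -5 2; 3 -4 6; 5 -2 -5]) = -5
det = (+1)·(-5)·(-5) = 25

The determinant is 25.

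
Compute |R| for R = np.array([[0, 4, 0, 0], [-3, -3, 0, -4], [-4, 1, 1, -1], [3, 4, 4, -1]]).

The determinant is -268.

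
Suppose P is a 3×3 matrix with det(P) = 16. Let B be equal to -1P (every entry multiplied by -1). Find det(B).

The determinant is -16.

For a 3×3 matrix, det(-1P) = (-1)^3·det(P) = -1·det(P).
det(B) = (-1)·(16) = -16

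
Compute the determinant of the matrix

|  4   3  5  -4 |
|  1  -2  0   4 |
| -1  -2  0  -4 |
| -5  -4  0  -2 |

Expand along column 3 (it has 3 zeros):
  + (5) · M_13   where M_13 = det([1 -2 4; -1 -2 -4; -5 -4 -2]) = -72
det = (+1)·(5)·(-72) = -360

-360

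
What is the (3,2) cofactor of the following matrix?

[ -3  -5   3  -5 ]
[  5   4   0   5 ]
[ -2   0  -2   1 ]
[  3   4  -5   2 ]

Delete row 3 and column 2; the remaining 3×3 submatrix is [-3 3 -5; 5 0 5; 3 -5 2].
Its determinant is 65.
The cofactor carries sign (−1)^(3+2) = −1, so C_{3,2} = −(65) = -65.

The cofactor is -65.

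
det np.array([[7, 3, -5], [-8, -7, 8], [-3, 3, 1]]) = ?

-40

Expand along row 1:
  + 7 · |-7 8; 3 1| = 7·(-7 − 24) = -217
  − 3 · |-8 8; -3 1| = −3·(-8 − (-24)) = -48
  + (-5) · |-8 -7; -3 3| = (-5)·(-24 − 21) = 225
Sum: (-217) + (-48) + (225) = -40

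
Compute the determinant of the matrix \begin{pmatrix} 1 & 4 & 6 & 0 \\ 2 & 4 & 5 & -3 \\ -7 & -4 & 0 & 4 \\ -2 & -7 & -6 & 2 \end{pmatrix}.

-238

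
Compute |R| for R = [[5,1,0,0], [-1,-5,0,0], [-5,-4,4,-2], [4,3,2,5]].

-576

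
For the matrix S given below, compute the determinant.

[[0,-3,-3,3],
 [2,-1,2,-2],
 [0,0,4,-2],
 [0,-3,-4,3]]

The determinant is -12.

Expand along column 1 (it has 3 zeros):
  − (2) · M_21   where M_21 = det([-3 -3 3; 0 4 -2; -3 -4 3]) = 6
det = (-1)·(2)·(6) = -12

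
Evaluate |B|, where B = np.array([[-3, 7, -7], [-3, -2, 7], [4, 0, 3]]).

Expand along row 3:
  + 4 · |7 -7; -2 7| = 4·(49 − 14) = 140
  + 3 · |-3 7; -3 -2| = 3·(6 − (-21)) = 81
Sum: (140) + (81) = 221

|B| = 221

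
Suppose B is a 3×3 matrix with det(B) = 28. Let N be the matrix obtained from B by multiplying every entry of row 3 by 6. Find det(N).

det(N) = 168

Scaling one row by 6 multiplies the determinant by 6.
det(N) = (6)·(28) = 168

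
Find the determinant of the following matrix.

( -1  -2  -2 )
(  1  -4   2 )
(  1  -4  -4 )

-36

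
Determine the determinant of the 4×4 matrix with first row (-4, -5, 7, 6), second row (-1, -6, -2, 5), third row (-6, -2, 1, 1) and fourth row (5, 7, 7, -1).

-718

Expand along row 1:
  + (-4) · M_11   where M_11 = det([-6 -2 5; -2 1 1; 7 7 -1]) = -67
  − (-5) · M_12   where M_12 = det([-1 -2 5; -6 1 1; 5 7 -1]) = -225
  + (7) · M_13   where M_13 = det([-1 -6 5; -6 -2 1; 5 7 -1]) = -149
  − (6) · M_14   where M_14 = det([-1 -6 -2; -6 -2 1; 5 7 7]) = -197
det = (+1)·(-4)·(-67) + (-1)·(-5)·(-225) + (+1)·(7)·(-149) + (-1)·(6)·(-197) = -718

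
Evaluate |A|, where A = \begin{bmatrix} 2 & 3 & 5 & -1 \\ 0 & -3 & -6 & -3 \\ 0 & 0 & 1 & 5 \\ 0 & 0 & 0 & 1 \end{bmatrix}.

A is upper triangular, so det(A) is the product of the diagonal entries:
det = (2) · (-3) · (1) · (1) = -6

det(A) = -6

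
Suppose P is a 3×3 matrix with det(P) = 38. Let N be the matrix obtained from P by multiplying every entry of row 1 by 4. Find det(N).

det(N) = 152

Scaling one row by 4 multiplies the determinant by 4.
det(N) = (4)·(38) = 152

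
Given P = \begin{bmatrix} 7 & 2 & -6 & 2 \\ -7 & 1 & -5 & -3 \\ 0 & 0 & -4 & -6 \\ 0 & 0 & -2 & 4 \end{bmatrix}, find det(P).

-588

P is block upper-triangular with a 2×2 block and a 2×2 block on the diagonal, so its determinant equals the product of the determinants of the diagonal blocks.
det of the 2×2 block = 21
det of the 2×2 block = -28
det = (21)·(-28) = -588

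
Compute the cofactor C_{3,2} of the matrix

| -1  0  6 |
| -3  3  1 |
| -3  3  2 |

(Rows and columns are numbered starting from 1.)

The cofactor is -17.

Delete row 3 and column 2; the remaining 2×2 submatrix is [-1 6; -3 1].
Its determinant is (-1)·1 − 6·(-3) = 17.
The cofactor carries sign (−1)^(3+2) = −1, so C_{3,2} = −(17) = -17.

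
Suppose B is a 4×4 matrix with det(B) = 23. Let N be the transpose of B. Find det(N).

det(Bᵀ) = det(B).
det(N) = (1)·(23) = 23

23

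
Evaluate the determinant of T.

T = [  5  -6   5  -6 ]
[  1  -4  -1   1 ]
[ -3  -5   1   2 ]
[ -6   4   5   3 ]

Expand along row 1:
  + (5) · M_11   where M_11 = det([-4 -1 1; -5 1 2; 4 5 3]) = -24
  − (-6) · M_12   where M_12 = det([1 -1 1; -3 1 2; -6 5 3]) = -13
  + (5) · M_13   where M_13 = det([1 -4 1; -3 -5 2; -6 4 3]) = -53
  − (-6) · M_14   where M_14 = det([1 -4 -1; -3 -5 1; -6 4 5]) = -23
det = (+1)·(5)·(-24) + (-1)·(-6)·(-13) + (+1)·(5)·(-53) + (-1)·(-6)·(-23) = -601

|T| = -601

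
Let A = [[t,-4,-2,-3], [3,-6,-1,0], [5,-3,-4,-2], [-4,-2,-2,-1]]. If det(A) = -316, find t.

Expanding along the row containing t, det(A) is linear in t: det(A) = (-1)·t + (-310).
Set (-1)·t + (-310) = -316  ⇒  (-1)·t = -6  ⇒  t = 6.

t = 6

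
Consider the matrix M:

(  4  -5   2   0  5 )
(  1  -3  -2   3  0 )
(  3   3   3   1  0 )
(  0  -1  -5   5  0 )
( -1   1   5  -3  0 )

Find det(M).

Expand along column 5 (it has 4 zeros):
  + (5) · M_15   where M_15 = det([1 -3 -2 3; 3 3 3 1; 0 -1 -5 5; -1 1 5 -3]) = -166
det = (+1)·(5)·(-166) = -830

|M| = -830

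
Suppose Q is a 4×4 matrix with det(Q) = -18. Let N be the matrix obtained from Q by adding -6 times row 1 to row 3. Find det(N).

|N| = -18

Adding a multiple of one row to another leaves the determinant unchanged.
det(N) = (1)·(-18) = -18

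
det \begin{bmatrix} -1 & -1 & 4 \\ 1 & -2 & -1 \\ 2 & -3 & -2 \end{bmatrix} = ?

The determinant is 3.

Expand along column 1:
  + (-1) · |-2 -1; -3 -2| = (-1)·(4 − 3) = -1
  − 1 · |-1 4; -3 -2| = −1·(2 − (-12)) = -14
  + 2 · |-1 4; -2 -1| = 2·(1 − (-8)) = 18
Sum: (-1) + (-14) + (18) = 3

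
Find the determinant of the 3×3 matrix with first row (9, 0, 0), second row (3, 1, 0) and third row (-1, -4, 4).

The matrix is lower triangular, so the determinant is the product of the diagonal entries:
det = (9) · (1) · (4) = 36

The determinant is 36.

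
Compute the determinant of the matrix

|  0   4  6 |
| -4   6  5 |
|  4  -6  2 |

112

Expand along row 1:
  − 4 · |-4 5; 4 2| = −4·(-8 − 20) = 112
  + 6 · |-4 6; 4 -6| = 6·(24 − 24) = 0
Sum: (112) + (0) = 112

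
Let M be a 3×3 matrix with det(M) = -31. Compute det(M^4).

The determinant is 923521.

det(M^4) = (det M)^4 = (-31)^4 = 923521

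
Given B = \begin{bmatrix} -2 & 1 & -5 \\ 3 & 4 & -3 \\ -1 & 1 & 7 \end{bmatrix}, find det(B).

Expand along column 1:
  + (-2) · |4 -3; 1 7| = (-2)·(28 − (-3)) = -62
  − 3 · |1 -5; 1 7| = −3·(7 − (-5)) = -36
  + (-1) · |1 -5; 4 -3| = (-1)·(-3 − (-20)) = -17
Sum: (-62) + (-36) + (-17) = -115

|B| = -115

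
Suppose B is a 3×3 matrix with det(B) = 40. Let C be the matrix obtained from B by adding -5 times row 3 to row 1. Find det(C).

The determinant is 40.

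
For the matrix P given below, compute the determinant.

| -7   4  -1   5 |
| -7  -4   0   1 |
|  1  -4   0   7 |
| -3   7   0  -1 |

Expand along column 3 (it has 3 zeros):
  + (-1) · M_13   where M_13 = det([-7 -4 1; 1 -4 7; -3 7 -1]) = 390
det = (+1)·(-1)·(390) = -390

det(P) = -390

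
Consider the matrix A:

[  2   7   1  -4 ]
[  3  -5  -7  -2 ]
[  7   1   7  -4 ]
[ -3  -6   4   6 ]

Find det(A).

Expand along row 1:
  + (2) · M_11   where M_11 = det([-5 -7 -2; 1 7 -4; -6 4 6]) = -508
  − (7) · M_12   where M_12 = det([3 -7 -2; 7 7 -4; -3 4 6]) = 286
  + (1) · M_13   where M_13 = det([3 -5 -2; 7 1 -4; -3 -6 6]) = 174
  − (-4) · M_14   where M_14 = det([3 -5 -7; 7 1 7; -3 -6 4]) = 656
det = (+1)·(2)·(-508) + (-1)·(7)·(286) + (+1)·(1)·(174) + (-1)·(-4)·(656) = -220

-220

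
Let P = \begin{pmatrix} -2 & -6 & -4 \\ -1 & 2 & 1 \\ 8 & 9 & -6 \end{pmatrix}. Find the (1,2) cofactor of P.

2

Delete row 1 and column 2; the remaining 2×2 submatrix is [-1 1; 8 -6].
Its determinant is (-1)·(-6) − 1·8 = -2.
The cofactor carries sign (−1)^(1+2) = −1, so C_{1,2} = −(-2) = 2.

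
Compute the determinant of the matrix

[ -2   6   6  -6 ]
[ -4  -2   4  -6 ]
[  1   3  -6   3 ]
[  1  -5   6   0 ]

Expand along row 4 (it has 1 zero):
  − (1) · M_41   where M_41 = det([6 6 -6; -2 4 -6; 3 -6 3]) = -216
  + (-5) · M_42   where M_42 = det([-2 6 -6; -4 4 -6; 1 -6 3]) = -36
  − (6) · M_43   where M_43 = det([-2 6 -6; -4 -2 -6; 1 3 3]) = 72
det = (-1)·(1)·(-216) + (+1)·(-5)·(-36) + (-1)·(6)·(72) = -36

The determinant is -36.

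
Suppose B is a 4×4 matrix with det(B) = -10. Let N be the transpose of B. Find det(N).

-10

det(Bᵀ) = det(B).
det(N) = (1)·(-10) = -10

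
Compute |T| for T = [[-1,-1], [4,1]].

det(T) = (-1)·1 − (-1)·4 = -1 − (-4) = 3

The determinant is 3.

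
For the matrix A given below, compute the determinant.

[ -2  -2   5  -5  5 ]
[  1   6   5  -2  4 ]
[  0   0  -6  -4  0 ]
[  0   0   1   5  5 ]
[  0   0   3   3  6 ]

1260

A is block upper-triangular with a 2×2 block and a 3×3 block on the diagonal, so its determinant equals the product of the determinants of the diagonal blocks.
det of the 2×2 block = -10
det of the 3×3 block = -126
det = (-10)·(-126) = 1260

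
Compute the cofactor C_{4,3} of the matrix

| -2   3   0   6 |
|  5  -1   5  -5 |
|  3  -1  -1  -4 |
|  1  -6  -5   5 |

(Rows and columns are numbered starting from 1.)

Delete row 4 and column 3; the remaining 3×3 submatrix is [-2 3 6; 5 -1 -5; 3 -1 -4].
Its determinant is 5.
The cofactor carries sign (−1)^(4+3) = −1, so C_{4,3} = −(5) = -5.

-5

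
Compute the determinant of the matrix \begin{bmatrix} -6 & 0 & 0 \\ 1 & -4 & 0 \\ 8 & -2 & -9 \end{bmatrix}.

The matrix is lower triangular, so the determinant is the product of the diagonal entries:
det = (-6) · (-4) · (-9) = -216

-216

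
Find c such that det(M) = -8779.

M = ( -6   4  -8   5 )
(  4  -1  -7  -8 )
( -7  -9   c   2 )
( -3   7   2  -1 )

3

Expanding along the row containing c, det(M) is linear in c: det(M) = (-105)·c + (-8464).
Set (-105)·c + (-8464) = -8779  ⇒  (-105)·c = -315  ⇒  c = 3.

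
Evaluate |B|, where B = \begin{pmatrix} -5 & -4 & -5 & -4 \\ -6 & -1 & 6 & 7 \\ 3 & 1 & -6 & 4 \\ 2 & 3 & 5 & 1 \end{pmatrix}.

det(B) = -591

Expand along row 1:
  + (-5) · M_11   where M_11 = det([-1 6 7; 1 -6 4; 3 5 1]) = 253
  − (-4) · M_12   where M_12 = det([-6 6 7; 3 -6 4; 2 5 1]) = 375
  + (-5) · M_13   where M_13 = det([-6 -1 7; 3 1 4; 2 3 1]) = 110
  − (-4) · M_14   where M_14 = det([-6 -1 6; 3 1 -6; 2 3 5]) = -69
det = (+1)·(-5)·(253) + (-1)·(-4)·(375) + (+1)·(-5)·(110) + (-1)·(-4)·(-69) = -591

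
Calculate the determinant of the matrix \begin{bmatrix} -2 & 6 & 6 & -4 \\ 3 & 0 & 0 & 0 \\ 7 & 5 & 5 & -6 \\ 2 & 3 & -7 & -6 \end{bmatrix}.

480

Expand along row 2 (it has 3 zeros):
  − (3) · M_21   where M_21 = det([6 6 -4; 5 5 -6; 3 -7 -6]) = -160
det = (-1)·(3)·(-160) = 480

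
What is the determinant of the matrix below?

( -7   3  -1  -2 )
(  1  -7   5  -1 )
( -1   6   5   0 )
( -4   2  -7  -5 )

Expand along row 3 (it has 1 zero):
  + (-1) · M_31   where M_31 = det([3 -1 -2; -7 5 -1; 2 -7 -5]) = -137
  − (6) · M_32   where M_32 = det([-7 -1 -2; 1 5 -1; -4 -7 -5]) = 189
  + (5) · M_33   where M_33 = det([-7 3 -2; 1 -7 -1; -4 2 -5]) = -180
det = (+1)·(-1)·(-137) + (-1)·(6)·(189) + (+1)·(5)·(-180) = -1897

-1897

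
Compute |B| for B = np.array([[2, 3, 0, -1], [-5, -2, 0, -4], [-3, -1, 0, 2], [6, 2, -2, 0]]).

102

Expand along column 3 (it has 3 zeros):
  − (-2) · M_43   where M_43 = det([2 3 -1; -5 -2 -4; -3 -1 2]) = 51
det = (-1)·(-2)·(51) = 102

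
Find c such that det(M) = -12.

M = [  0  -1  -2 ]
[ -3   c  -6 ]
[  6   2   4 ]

-4

Expanding along the column containing c, det(M) is linear in c: det(M) = (12)·c + (36).
Set (12)·c + (36) = -12  ⇒  (12)·c = -48  ⇒  c = -4.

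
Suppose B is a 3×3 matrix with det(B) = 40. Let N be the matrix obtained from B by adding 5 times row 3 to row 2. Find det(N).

Adding a multiple of one row to another leaves the determinant unchanged.
det(N) = (1)·(40) = 40

det(N) = 40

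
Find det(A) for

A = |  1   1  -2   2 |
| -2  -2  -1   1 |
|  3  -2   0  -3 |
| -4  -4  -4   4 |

Expand along row 3 (it has 1 zero):
  + (3) · M_31   where M_31 = det([1 -2 2; -2 -1 1; -4 -4 4]) = 0
  − (-2) · M_32   where M_32 = det([1 -2 2; -2 -1 1; -4 -4 4]) = 0
  − (-3) · M_34   where M_34 = det([1 1 -2; -2 -2 -1; -4 -4 -4]) = 0
det = (+1)·(3)·(0) + (-1)·(-2)·(0) + (-1)·(-3)·(0) = 0

The determinant is 0.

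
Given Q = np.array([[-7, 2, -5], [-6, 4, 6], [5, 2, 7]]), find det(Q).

The determinant is 192.

Expand along row 1:
  + (-7) · |4 6; 2 7| = (-7)·(28 − 12) = -112
  − 2 · |-6 6; 5 7| = −2·(-42 − 30) = 144
  + (-5) · |-6 4; 5 2| = (-5)·(-12 − 20) = 160
Sum: (-112) + (144) + (160) = 192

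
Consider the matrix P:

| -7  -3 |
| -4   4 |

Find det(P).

det(P) = (-7)·4 − (-3)·(-4) = -28 − 12 = -40

-40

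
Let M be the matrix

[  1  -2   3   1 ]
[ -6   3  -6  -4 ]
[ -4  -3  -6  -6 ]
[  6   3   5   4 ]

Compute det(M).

-176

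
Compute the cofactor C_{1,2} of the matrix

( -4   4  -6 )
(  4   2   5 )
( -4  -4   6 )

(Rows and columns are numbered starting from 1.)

Delete row 1 and column 2; the remaining 2×2 submatrix is [4 5; -4 6].
Its determinant is 4·6 − 5·(-4) = 44.
The cofactor carries sign (−1)^(1+2) = −1, so C_{1,2} = −(44) = -44.

-44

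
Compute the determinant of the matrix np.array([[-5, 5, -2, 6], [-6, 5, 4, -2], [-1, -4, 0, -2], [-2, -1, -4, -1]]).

Expand along row 3 (it has 1 zero):
  + (-1) · M_31   where M_31 = det([5 -2 6; 5 4 -2; -1 -4 -1]) = -170
  − (-4) · M_32   where M_32 = det([-5 -2 6; -6 4 -2; -2 -4 -1]) = 256
  − (-2) · M_34   where M_34 = det([-5 5 -2; -6 5 4; -2 -1 -4]) = -112
det = (+1)·(-1)·(-170) + (-1)·(-4)·(256) + (-1)·(-2)·(-112) = 970

The determinant is 970.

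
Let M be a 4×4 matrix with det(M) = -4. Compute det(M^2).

16

det(M^2) = (det M)^2 = (-4)^2 = 16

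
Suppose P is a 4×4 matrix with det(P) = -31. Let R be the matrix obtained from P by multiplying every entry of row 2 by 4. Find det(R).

det(R) = -124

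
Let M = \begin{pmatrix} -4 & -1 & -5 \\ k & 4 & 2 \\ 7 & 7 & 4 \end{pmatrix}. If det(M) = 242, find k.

Expanding along the row containing k, det(M) is linear in k: det(M) = (-31)·k + (118).
Set (-31)·k + (118) = 242  ⇒  (-31)·k = 124  ⇒  k = -4.

k = -4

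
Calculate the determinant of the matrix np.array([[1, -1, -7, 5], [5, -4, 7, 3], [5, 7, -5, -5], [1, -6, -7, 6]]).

The determinant is 2526.

Expand along row 1:
  + (1) · M_11   where M_11 = det([-4 7 3; 7 -5 -5; -6 -7 6]) = -61
  − (-1) · M_12   where M_12 = det([5 7 3; 5 -5 -5; 1 -7 6]) = -660
  + (-7) · M_13   where M_13 = det([5 -4 3; 5 7 -5; 1 -6 6]) = 89
  − (5) · M_14   where M_14 = det([5 -4 7; 5 7 -5; 1 -6 -7]) = -774
det = (+1)·(1)·(-61) + (-1)·(-1)·(-660) + (+1)·(-7)·(89) + (-1)·(5)·(-774) = 2526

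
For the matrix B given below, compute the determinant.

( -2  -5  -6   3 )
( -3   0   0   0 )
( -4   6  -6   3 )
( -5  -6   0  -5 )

The determinant is -990.

Expand along row 2 (it has 3 zeros):
  − (-3) · M_21   where M_21 = det([-5 -6 3; 6 -6 3; -6 0 -5]) = -330
det = (-1)·(-3)·(-330) = -990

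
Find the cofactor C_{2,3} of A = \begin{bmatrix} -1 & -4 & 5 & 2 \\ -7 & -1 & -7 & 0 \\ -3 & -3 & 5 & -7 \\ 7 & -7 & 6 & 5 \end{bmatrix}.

Delete row 2 and column 3; the remaining 3×3 submatrix is [-1 -4 2; -3 -3 -7; 7 -7 5].
Its determinant is 284.
The cofactor carries sign (−1)^(2+3) = −1, so C_{2,3} = −(284) = -284.

-284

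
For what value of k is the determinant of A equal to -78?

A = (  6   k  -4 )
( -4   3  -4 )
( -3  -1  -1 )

2

Expanding along the column containing k, det(A) is linear in k: det(A) = (8)·k + (-94).
Set (8)·k + (-94) = -78  ⇒  (8)·k = 16  ⇒  k = 2.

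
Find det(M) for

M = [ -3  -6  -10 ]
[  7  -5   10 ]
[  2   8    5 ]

Expand along column 1:
  + (-3) · |-5 10; 8 5| = (-3)·(-25 − 80) = 315
  − 7 · |-6 -10; 8 5| = −7·(-30 − (-80)) = -350
  + 2 · |-6 -10; -5 10| = 2·(-60 − 50) = -220
Sum: (315) + (-350) + (-220) = -255

|M| = -255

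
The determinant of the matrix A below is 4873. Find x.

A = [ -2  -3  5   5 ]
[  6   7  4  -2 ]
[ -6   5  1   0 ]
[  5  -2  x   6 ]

Expanding along the row containing x, det(A) is linear in x: det(A) = (-304)·x + (3049).
Set (-304)·x + (3049) = 4873  ⇒  (-304)·x = 1824  ⇒  x = -6.

-6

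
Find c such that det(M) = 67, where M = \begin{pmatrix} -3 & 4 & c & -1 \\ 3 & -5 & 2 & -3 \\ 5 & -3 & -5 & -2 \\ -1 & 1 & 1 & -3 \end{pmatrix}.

c = -1

Expanding along the row containing c, det(M) is linear in c: det(M) = (-58)·c + (9).
Set (-58)·c + (9) = 67  ⇒  (-58)·c = 58  ⇒  c = -1.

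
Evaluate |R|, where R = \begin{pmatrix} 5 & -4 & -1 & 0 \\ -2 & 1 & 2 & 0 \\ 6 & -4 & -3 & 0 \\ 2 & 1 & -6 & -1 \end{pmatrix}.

1

Expand along column 4 (it has 3 zeros):
  + (-1) · M_44   where M_44 = det([5 -4 -1; -2 1 2; 6 -4 -3]) = -1
det = (+1)·(-1)·(-1) = 1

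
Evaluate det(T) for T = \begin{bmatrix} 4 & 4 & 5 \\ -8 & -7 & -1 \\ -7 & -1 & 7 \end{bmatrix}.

Expand along row 1:
  + 4 · |-7 -1; -1 7| = 4·(-49 − 1) = -200
  − 4 · |-8 -1; -7 7| = −4·(-56 − 7) = 252
  + 5 · |-8 -7; -7 -1| = 5·(8 − 49) = -205
Sum: (-200) + (252) + (-205) = -153

-153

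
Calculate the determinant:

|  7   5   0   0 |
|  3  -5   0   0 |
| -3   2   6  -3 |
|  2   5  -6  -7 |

The determinant is 3000.

The matrix is block lower-triangular with a 2×2 block and a 2×2 block on the diagonal, so its determinant equals the product of the determinants of the diagonal blocks.
det of the 2×2 block = -50
det of the 2×2 block = -60
det = (-50)·(-60) = 3000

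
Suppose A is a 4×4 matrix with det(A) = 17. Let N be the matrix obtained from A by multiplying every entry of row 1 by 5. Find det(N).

Scaling one row by 5 multiplies the determinant by 5.
det(N) = (5)·(17) = 85

85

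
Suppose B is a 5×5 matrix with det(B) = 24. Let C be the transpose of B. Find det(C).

det(Bᵀ) = det(B).
det(C) = (1)·(24) = 24

The determinant is 24.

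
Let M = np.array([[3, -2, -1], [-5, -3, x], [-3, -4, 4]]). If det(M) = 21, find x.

Expanding along the row containing x, det(M) is linear in x: det(M) = (18)·x + (-87).
Set (18)·x + (-87) = 21  ⇒  (18)·x = 108  ⇒  x = 6.

6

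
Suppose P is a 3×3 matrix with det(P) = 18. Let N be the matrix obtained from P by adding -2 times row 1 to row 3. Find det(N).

Adding a multiple of one row to another leaves the determinant unchanged.
det(N) = (1)·(18) = 18

18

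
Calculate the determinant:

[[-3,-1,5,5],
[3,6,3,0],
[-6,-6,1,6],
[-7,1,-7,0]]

-585

Expand along column 4 (it has 2 zeros):
  − (5) · M_14   where M_14 = det([3 6 3; -6 -6 1; -7 1 -7]) = -315
  − (6) · M_34   where M_34 = det([-3 -1 5; 3 6 3; -7 1 -7]) = 360
det = (-1)·(5)·(-315) + (-1)·(6)·(360) = -585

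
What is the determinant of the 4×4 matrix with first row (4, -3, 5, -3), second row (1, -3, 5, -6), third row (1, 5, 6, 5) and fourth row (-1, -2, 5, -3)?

The determinant is -459.

Expand along row 1:
  + (4) · M_11   where M_11 = det([-3 5 -6; 5 6 5; -2 5 -3]) = -68
  − (-3) · M_12   where M_12 = det([1 5 -6; 1 6 5; -1 5 -3]) = -119
  + (5) · M_13   where M_13 = det([1 -3 -6; 1 5 5; -1 -2 -3]) = -17
  − (-3) · M_14   where M_14 = det([1 -3 5; 1 5 6; -1 -2 5]) = 85
det = (+1)·(4)·(-68) + (-1)·(-3)·(-119) + (+1)·(5)·(-17) + (-1)·(-3)·(85) = -459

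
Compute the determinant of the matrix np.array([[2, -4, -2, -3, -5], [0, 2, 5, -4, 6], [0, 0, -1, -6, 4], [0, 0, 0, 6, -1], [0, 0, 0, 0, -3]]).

The matrix is upper triangular, so the determinant is the product of the diagonal entries:
det = (2) · (2) · (-1) · (6) · (-3) = 72

72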